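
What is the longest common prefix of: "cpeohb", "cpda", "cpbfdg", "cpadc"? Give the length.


Words: cpeohb, cpda, cpbfdg, cpadc
  Position 0: all 'c' => match
  Position 1: all 'p' => match
  Position 2: ('e', 'd', 'b', 'a') => mismatch, stop
LCP = "cp" (length 2)

2


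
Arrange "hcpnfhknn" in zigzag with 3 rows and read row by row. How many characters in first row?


Zigzag "hcpnfhknn" into 3 rows:
Placing characters:
  'h' => row 0
  'c' => row 1
  'p' => row 2
  'n' => row 1
  'f' => row 0
  'h' => row 1
  'k' => row 2
  'n' => row 1
  'n' => row 0
Rows:
  Row 0: "hfn"
  Row 1: "cnhn"
  Row 2: "pk"
First row length: 3

3


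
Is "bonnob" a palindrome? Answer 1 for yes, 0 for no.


Input: bonnob
Reversed: bonnob
  Compare pos 0 ('b') with pos 5 ('b'): match
  Compare pos 1 ('o') with pos 4 ('o'): match
  Compare pos 2 ('n') with pos 3 ('n'): match
Result: palindrome

1


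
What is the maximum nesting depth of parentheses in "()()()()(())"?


Input: "()()()()(())"
Tracking depth:
  Position 0 '(': depth becomes 1
  Position 1 ')': depth becomes 0
  Position 2 '(': depth becomes 1
  Position 3 ')': depth becomes 0
  Position 4 '(': depth becomes 1
  Position 5 ')': depth becomes 0
  Position 6 '(': depth becomes 1
  Position 7 ')': depth becomes 0
  Position 8 '(': depth becomes 1
  Position 9 '(': depth becomes 2
  Position 10 ')': depth becomes 1
  Position 11 ')': depth becomes 0
Maximum depth reached: 2

2


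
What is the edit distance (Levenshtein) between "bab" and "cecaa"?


Computing edit distance: "bab" -> "cecaa"
DP table:
           c    e    c    a    a
      0    1    2    3    4    5
  b   1    1    2    3    4    5
  a   2    2    2    3    3    4
  b   3    3    3    3    4    4
Edit distance = dp[3][5] = 4

4


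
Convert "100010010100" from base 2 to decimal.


Input: "100010010100" in base 2
Positional expansion:
  Digit '1' (value 1) x 2^11 = 2048
  Digit '0' (value 0) x 2^10 = 0
  Digit '0' (value 0) x 2^9 = 0
  Digit '0' (value 0) x 2^8 = 0
  Digit '1' (value 1) x 2^7 = 128
  Digit '0' (value 0) x 2^6 = 0
  Digit '0' (value 0) x 2^5 = 0
  Digit '1' (value 1) x 2^4 = 16
  Digit '0' (value 0) x 2^3 = 0
  Digit '1' (value 1) x 2^2 = 4
  Digit '0' (value 0) x 2^1 = 0
  Digit '0' (value 0) x 2^0 = 0
Sum = 2196

2196


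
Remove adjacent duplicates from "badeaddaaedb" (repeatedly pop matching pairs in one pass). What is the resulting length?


Input: badeaddaaedb
Stack-based adjacent duplicate removal:
  Read 'b': push. Stack: b
  Read 'a': push. Stack: ba
  Read 'd': push. Stack: bad
  Read 'e': push. Stack: bade
  Read 'a': push. Stack: badea
  Read 'd': push. Stack: badead
  Read 'd': matches stack top 'd' => pop. Stack: badea
  Read 'a': matches stack top 'a' => pop. Stack: bade
  Read 'a': push. Stack: badea
  Read 'e': push. Stack: badeae
  Read 'd': push. Stack: badeaed
  Read 'b': push. Stack: badeaedb
Final stack: "badeaedb" (length 8)

8


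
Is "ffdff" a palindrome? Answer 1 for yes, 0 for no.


Input: ffdff
Reversed: ffdff
  Compare pos 0 ('f') with pos 4 ('f'): match
  Compare pos 1 ('f') with pos 3 ('f'): match
Result: palindrome

1


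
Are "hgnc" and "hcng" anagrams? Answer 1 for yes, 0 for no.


Strings: "hgnc", "hcng"
Sorted first:  cghn
Sorted second: cghn
Sorted forms match => anagrams

1


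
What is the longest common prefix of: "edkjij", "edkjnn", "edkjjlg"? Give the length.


Words: edkjij, edkjnn, edkjjlg
  Position 0: all 'e' => match
  Position 1: all 'd' => match
  Position 2: all 'k' => match
  Position 3: all 'j' => match
  Position 4: ('i', 'n', 'j') => mismatch, stop
LCP = "edkj" (length 4)

4


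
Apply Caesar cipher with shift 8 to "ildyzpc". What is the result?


Caesar cipher: shift "ildyzpc" by 8
  'i' (pos 8) + 8 = pos 16 = 'q'
  'l' (pos 11) + 8 = pos 19 = 't'
  'd' (pos 3) + 8 = pos 11 = 'l'
  'y' (pos 24) + 8 = pos 6 = 'g'
  'z' (pos 25) + 8 = pos 7 = 'h'
  'p' (pos 15) + 8 = pos 23 = 'x'
  'c' (pos 2) + 8 = pos 10 = 'k'
Result: qtlghxk

qtlghxk


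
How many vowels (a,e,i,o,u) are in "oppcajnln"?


Input: oppcajnln
Checking each character:
  'o' at position 0: vowel (running total: 1)
  'p' at position 1: consonant
  'p' at position 2: consonant
  'c' at position 3: consonant
  'a' at position 4: vowel (running total: 2)
  'j' at position 5: consonant
  'n' at position 6: consonant
  'l' at position 7: consonant
  'n' at position 8: consonant
Total vowels: 2

2


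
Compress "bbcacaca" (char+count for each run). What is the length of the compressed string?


Input: bbcacaca
Runs:
  'b' x 2 => "b2"
  'c' x 1 => "c1"
  'a' x 1 => "a1"
  'c' x 1 => "c1"
  'a' x 1 => "a1"
  'c' x 1 => "c1"
  'a' x 1 => "a1"
Compressed: "b2c1a1c1a1c1a1"
Compressed length: 14

14


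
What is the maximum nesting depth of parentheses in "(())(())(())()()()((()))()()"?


Input: "(())(())(())()()()((()))()()"
Tracking depth:
  Position 0 '(': depth becomes 1
  Position 1 '(': depth becomes 2
  Position 2 ')': depth becomes 1
  Position 3 ')': depth becomes 0
  Position 4 '(': depth becomes 1
  Position 5 '(': depth becomes 2
  Position 6 ')': depth becomes 1
  Position 7 ')': depth becomes 0
  Position 8 '(': depth becomes 1
  Position 9 '(': depth becomes 2
  Position 10 ')': depth becomes 1
  Position 11 ')': depth becomes 0
  Position 12 '(': depth becomes 1
  Position 13 ')': depth becomes 0
  Position 14 '(': depth becomes 1
  Position 15 ')': depth becomes 0
  Position 16 '(': depth becomes 1
  Position 17 ')': depth becomes 0
  Position 18 '(': depth becomes 1
  Position 19 '(': depth becomes 2
  Position 20 '(': depth becomes 3
  Position 21 ')': depth becomes 2
  Position 22 ')': depth becomes 1
  Position 23 ')': depth becomes 0
  Position 24 '(': depth becomes 1
  Position 25 ')': depth becomes 0
  Position 26 '(': depth becomes 1
  Position 27 ')': depth becomes 0
Maximum depth reached: 3

3


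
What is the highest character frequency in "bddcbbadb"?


Input: bddcbbadb
Character counts:
  'a': 1
  'b': 4
  'c': 1
  'd': 3
Maximum frequency: 4

4


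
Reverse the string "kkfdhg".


Input: kkfdhg
Reading characters right to left:
  Position 5: 'g'
  Position 4: 'h'
  Position 3: 'd'
  Position 2: 'f'
  Position 1: 'k'
  Position 0: 'k'
Reversed: ghdfkk

ghdfkk


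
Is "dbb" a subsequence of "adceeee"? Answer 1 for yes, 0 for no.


Check if "dbb" is a subsequence of "adceeee"
Greedy scan:
  Position 0 ('a'): no match needed
  Position 1 ('d'): matches sub[0] = 'd'
  Position 2 ('c'): no match needed
  Position 3 ('e'): no match needed
  Position 4 ('e'): no match needed
  Position 5 ('e'): no match needed
  Position 6 ('e'): no match needed
Only matched 1/3 characters => not a subsequence

0


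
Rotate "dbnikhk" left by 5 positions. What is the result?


Input: "dbnikhk", rotate left by 5
First 5 characters: "dbnik"
Remaining characters: "hk"
Concatenate remaining + first: "hk" + "dbnik" = "hkdbnik"

hkdbnik


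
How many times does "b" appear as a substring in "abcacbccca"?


Searching for "b" in "abcacbccca"
Scanning each position:
  Position 0: "a" => no
  Position 1: "b" => MATCH
  Position 2: "c" => no
  Position 3: "a" => no
  Position 4: "c" => no
  Position 5: "b" => MATCH
  Position 6: "c" => no
  Position 7: "c" => no
  Position 8: "c" => no
  Position 9: "a" => no
Total occurrences: 2

2


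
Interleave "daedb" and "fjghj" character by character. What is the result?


Interleaving "daedb" and "fjghj":
  Position 0: 'd' from first, 'f' from second => "df"
  Position 1: 'a' from first, 'j' from second => "aj"
  Position 2: 'e' from first, 'g' from second => "eg"
  Position 3: 'd' from first, 'h' from second => "dh"
  Position 4: 'b' from first, 'j' from second => "bj"
Result: dfajegdhbj

dfajegdhbj


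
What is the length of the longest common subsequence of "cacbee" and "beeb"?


LCS of "cacbee" and "beeb"
DP table:
           b    e    e    b
      0    0    0    0    0
  c   0    0    0    0    0
  a   0    0    0    0    0
  c   0    0    0    0    0
  b   0    1    1    1    1
  e   0    1    2    2    2
  e   0    1    2    3    3
LCS length = dp[6][4] = 3

3


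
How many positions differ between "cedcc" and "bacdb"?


Comparing "cedcc" and "bacdb" position by position:
  Position 0: 'c' vs 'b' => DIFFER
  Position 1: 'e' vs 'a' => DIFFER
  Position 2: 'd' vs 'c' => DIFFER
  Position 3: 'c' vs 'd' => DIFFER
  Position 4: 'c' vs 'b' => DIFFER
Positions that differ: 5

5


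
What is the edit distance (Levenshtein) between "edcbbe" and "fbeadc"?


Computing edit distance: "edcbbe" -> "fbeadc"
DP table:
           f    b    e    a    d    c
      0    1    2    3    4    5    6
  e   1    1    2    2    3    4    5
  d   2    2    2    3    3    3    4
  c   3    3    3    3    4    4    3
  b   4    4    3    4    4    5    4
  b   5    5    4    4    5    5    5
  e   6    6    5    4    5    6    6
Edit distance = dp[6][6] = 6

6


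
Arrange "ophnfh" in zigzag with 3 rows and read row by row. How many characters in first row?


Zigzag "ophnfh" into 3 rows:
Placing characters:
  'o' => row 0
  'p' => row 1
  'h' => row 2
  'n' => row 1
  'f' => row 0
  'h' => row 1
Rows:
  Row 0: "of"
  Row 1: "pnh"
  Row 2: "h"
First row length: 2

2


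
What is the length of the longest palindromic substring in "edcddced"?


Input: "edcddced"
Checking substrings for palindromes:
  [2:6] "cddc" (len 4) => palindrome
  [1:4] "dcd" (len 3) => palindrome
  [3:5] "dd" (len 2) => palindrome
Longest palindromic substring: "cddc" with length 4

4


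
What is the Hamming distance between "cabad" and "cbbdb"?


Comparing "cabad" and "cbbdb" position by position:
  Position 0: 'c' vs 'c' => same
  Position 1: 'a' vs 'b' => differ
  Position 2: 'b' vs 'b' => same
  Position 3: 'a' vs 'd' => differ
  Position 4: 'd' vs 'b' => differ
Total differences (Hamming distance): 3

3


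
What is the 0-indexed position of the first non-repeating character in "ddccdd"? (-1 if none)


Input: ddccdd
Character frequencies:
  'c': 2
  'd': 4
Scanning left to right for freq == 1:
  Position 0 ('d'): freq=4, skip
  Position 1 ('d'): freq=4, skip
  Position 2 ('c'): freq=2, skip
  Position 3 ('c'): freq=2, skip
  Position 4 ('d'): freq=4, skip
  Position 5 ('d'): freq=4, skip
  No unique character found => answer = -1

-1


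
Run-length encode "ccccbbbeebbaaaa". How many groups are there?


Input: ccccbbbeebbaaaa
Scanning for consecutive runs:
  Group 1: 'c' x 4 (positions 0-3)
  Group 2: 'b' x 3 (positions 4-6)
  Group 3: 'e' x 2 (positions 7-8)
  Group 4: 'b' x 2 (positions 9-10)
  Group 5: 'a' x 4 (positions 11-14)
Total groups: 5

5


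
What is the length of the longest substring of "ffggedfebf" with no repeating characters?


Input: "ffggedfebf"
Sliding window (track last position of each char):
  Position 0 ('f'): window [0,0] length 1 -- new best
  Position 1 ('f'): repeat (last at 0), move window start to 1
  Position 1 ('f'): window [1,1] length 1
  Position 2 ('g'): window [1,2] length 2 -- new best
  Position 3 ('g'): repeat (last at 2), move window start to 3
  Position 3 ('g'): window [3,3] length 1
  Position 4 ('e'): window [3,4] length 2
  Position 5 ('d'): window [3,5] length 3 -- new best
  Position 6 ('f'): window [3,6] length 4 -- new best
  Position 7 ('e'): repeat (last at 4), move window start to 5
  Position 7 ('e'): window [5,7] length 3
  Position 8 ('b'): window [5,8] length 4
  Position 9 ('f'): repeat (last at 6), move window start to 7
  Position 9 ('f'): window [7,9] length 3
Longest substring with no repeats: "gedf" with length 4

4


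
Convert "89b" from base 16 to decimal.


Input: "89b" in base 16
Positional expansion:
  Digit '8' (value 8) x 16^2 = 2048
  Digit '9' (value 9) x 16^1 = 144
  Digit 'b' (value 11) x 16^0 = 11
Sum = 2203

2203


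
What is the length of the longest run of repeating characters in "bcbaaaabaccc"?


Input: "bcbaaaabaccc"
Scanning for longest run:
  Position 1 ('c'): new char, reset run to 1
  Position 2 ('b'): new char, reset run to 1
  Position 3 ('a'): new char, reset run to 1
  Position 4 ('a'): continues run of 'a', length=2
  Position 5 ('a'): continues run of 'a', length=3
  Position 6 ('a'): continues run of 'a', length=4
  Position 7 ('b'): new char, reset run to 1
  Position 8 ('a'): new char, reset run to 1
  Position 9 ('c'): new char, reset run to 1
  Position 10 ('c'): continues run of 'c', length=2
  Position 11 ('c'): continues run of 'c', length=3
Longest run: 'a' with length 4

4


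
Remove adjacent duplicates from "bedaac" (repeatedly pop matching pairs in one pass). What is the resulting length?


Input: bedaac
Stack-based adjacent duplicate removal:
  Read 'b': push. Stack: b
  Read 'e': push. Stack: be
  Read 'd': push. Stack: bed
  Read 'a': push. Stack: beda
  Read 'a': matches stack top 'a' => pop. Stack: bed
  Read 'c': push. Stack: bedc
Final stack: "bedc" (length 4)

4


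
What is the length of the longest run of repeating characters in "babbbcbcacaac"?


Input: "babbbcbcacaac"
Scanning for longest run:
  Position 1 ('a'): new char, reset run to 1
  Position 2 ('b'): new char, reset run to 1
  Position 3 ('b'): continues run of 'b', length=2
  Position 4 ('b'): continues run of 'b', length=3
  Position 5 ('c'): new char, reset run to 1
  Position 6 ('b'): new char, reset run to 1
  Position 7 ('c'): new char, reset run to 1
  Position 8 ('a'): new char, reset run to 1
  Position 9 ('c'): new char, reset run to 1
  Position 10 ('a'): new char, reset run to 1
  Position 11 ('a'): continues run of 'a', length=2
  Position 12 ('c'): new char, reset run to 1
Longest run: 'b' with length 3

3


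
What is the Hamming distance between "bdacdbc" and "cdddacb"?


Comparing "bdacdbc" and "cdddacb" position by position:
  Position 0: 'b' vs 'c' => differ
  Position 1: 'd' vs 'd' => same
  Position 2: 'a' vs 'd' => differ
  Position 3: 'c' vs 'd' => differ
  Position 4: 'd' vs 'a' => differ
  Position 5: 'b' vs 'c' => differ
  Position 6: 'c' vs 'b' => differ
Total differences (Hamming distance): 6

6


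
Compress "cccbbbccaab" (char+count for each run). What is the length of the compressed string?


Input: cccbbbccaab
Runs:
  'c' x 3 => "c3"
  'b' x 3 => "b3"
  'c' x 2 => "c2"
  'a' x 2 => "a2"
  'b' x 1 => "b1"
Compressed: "c3b3c2a2b1"
Compressed length: 10

10


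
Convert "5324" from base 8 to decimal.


Input: "5324" in base 8
Positional expansion:
  Digit '5' (value 5) x 8^3 = 2560
  Digit '3' (value 3) x 8^2 = 192
  Digit '2' (value 2) x 8^1 = 16
  Digit '4' (value 4) x 8^0 = 4
Sum = 2772

2772


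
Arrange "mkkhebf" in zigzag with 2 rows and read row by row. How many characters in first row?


Zigzag "mkkhebf" into 2 rows:
Placing characters:
  'm' => row 0
  'k' => row 1
  'k' => row 0
  'h' => row 1
  'e' => row 0
  'b' => row 1
  'f' => row 0
Rows:
  Row 0: "mkef"
  Row 1: "khb"
First row length: 4

4


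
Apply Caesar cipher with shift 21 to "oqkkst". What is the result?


Caesar cipher: shift "oqkkst" by 21
  'o' (pos 14) + 21 = pos 9 = 'j'
  'q' (pos 16) + 21 = pos 11 = 'l'
  'k' (pos 10) + 21 = pos 5 = 'f'
  'k' (pos 10) + 21 = pos 5 = 'f'
  's' (pos 18) + 21 = pos 13 = 'n'
  't' (pos 19) + 21 = pos 14 = 'o'
Result: jlffno

jlffno


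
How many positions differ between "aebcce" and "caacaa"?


Comparing "aebcce" and "caacaa" position by position:
  Position 0: 'a' vs 'c' => DIFFER
  Position 1: 'e' vs 'a' => DIFFER
  Position 2: 'b' vs 'a' => DIFFER
  Position 3: 'c' vs 'c' => same
  Position 4: 'c' vs 'a' => DIFFER
  Position 5: 'e' vs 'a' => DIFFER
Positions that differ: 5

5


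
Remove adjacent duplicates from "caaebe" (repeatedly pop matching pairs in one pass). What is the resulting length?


Input: caaebe
Stack-based adjacent duplicate removal:
  Read 'c': push. Stack: c
  Read 'a': push. Stack: ca
  Read 'a': matches stack top 'a' => pop. Stack: c
  Read 'e': push. Stack: ce
  Read 'b': push. Stack: ceb
  Read 'e': push. Stack: cebe
Final stack: "cebe" (length 4)

4


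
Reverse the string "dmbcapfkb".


Input: dmbcapfkb
Reading characters right to left:
  Position 8: 'b'
  Position 7: 'k'
  Position 6: 'f'
  Position 5: 'p'
  Position 4: 'a'
  Position 3: 'c'
  Position 2: 'b'
  Position 1: 'm'
  Position 0: 'd'
Reversed: bkfpacbmd

bkfpacbmd


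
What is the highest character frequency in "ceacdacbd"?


Input: ceacdacbd
Character counts:
  'a': 2
  'b': 1
  'c': 3
  'd': 2
  'e': 1
Maximum frequency: 3

3


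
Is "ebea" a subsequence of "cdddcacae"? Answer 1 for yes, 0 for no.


Check if "ebea" is a subsequence of "cdddcacae"
Greedy scan:
  Position 0 ('c'): no match needed
  Position 1 ('d'): no match needed
  Position 2 ('d'): no match needed
  Position 3 ('d'): no match needed
  Position 4 ('c'): no match needed
  Position 5 ('a'): no match needed
  Position 6 ('c'): no match needed
  Position 7 ('a'): no match needed
  Position 8 ('e'): matches sub[0] = 'e'
Only matched 1/4 characters => not a subsequence

0


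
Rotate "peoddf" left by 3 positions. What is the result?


Input: "peoddf", rotate left by 3
First 3 characters: "peo"
Remaining characters: "ddf"
Concatenate remaining + first: "ddf" + "peo" = "ddfpeo"

ddfpeo


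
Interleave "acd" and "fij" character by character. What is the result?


Interleaving "acd" and "fij":
  Position 0: 'a' from first, 'f' from second => "af"
  Position 1: 'c' from first, 'i' from second => "ci"
  Position 2: 'd' from first, 'j' from second => "dj"
Result: afcidj

afcidj


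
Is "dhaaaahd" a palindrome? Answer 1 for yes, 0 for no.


Input: dhaaaahd
Reversed: dhaaaahd
  Compare pos 0 ('d') with pos 7 ('d'): match
  Compare pos 1 ('h') with pos 6 ('h'): match
  Compare pos 2 ('a') with pos 5 ('a'): match
  Compare pos 3 ('a') with pos 4 ('a'): match
Result: palindrome

1


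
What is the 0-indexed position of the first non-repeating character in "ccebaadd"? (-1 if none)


Input: ccebaadd
Character frequencies:
  'a': 2
  'b': 1
  'c': 2
  'd': 2
  'e': 1
Scanning left to right for freq == 1:
  Position 0 ('c'): freq=2, skip
  Position 1 ('c'): freq=2, skip
  Position 2 ('e'): unique! => answer = 2

2


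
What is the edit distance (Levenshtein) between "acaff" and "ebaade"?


Computing edit distance: "acaff" -> "ebaade"
DP table:
           e    b    a    a    d    e
      0    1    2    3    4    5    6
  a   1    1    2    2    3    4    5
  c   2    2    2    3    3    4    5
  a   3    3    3    2    3    4    5
  f   4    4    4    3    3    4    5
  f   5    5    5    4    4    4    5
Edit distance = dp[5][6] = 5

5


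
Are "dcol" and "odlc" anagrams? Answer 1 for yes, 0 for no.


Strings: "dcol", "odlc"
Sorted first:  cdlo
Sorted second: cdlo
Sorted forms match => anagrams

1


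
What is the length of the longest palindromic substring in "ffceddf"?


Input: "ffceddf"
Checking substrings for palindromes:
  [0:2] "ff" (len 2) => palindrome
  [4:6] "dd" (len 2) => palindrome
Longest palindromic substring: "ff" with length 2

2


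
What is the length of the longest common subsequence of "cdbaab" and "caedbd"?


LCS of "cdbaab" and "caedbd"
DP table:
           c    a    e    d    b    d
      0    0    0    0    0    0    0
  c   0    1    1    1    1    1    1
  d   0    1    1    1    2    2    2
  b   0    1    1    1    2    3    3
  a   0    1    2    2    2    3    3
  a   0    1    2    2    2    3    3
  b   0    1    2    2    2    3    3
LCS length = dp[6][6] = 3

3


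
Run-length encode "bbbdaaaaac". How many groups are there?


Input: bbbdaaaaac
Scanning for consecutive runs:
  Group 1: 'b' x 3 (positions 0-2)
  Group 2: 'd' x 1 (positions 3-3)
  Group 3: 'a' x 5 (positions 4-8)
  Group 4: 'c' x 1 (positions 9-9)
Total groups: 4

4


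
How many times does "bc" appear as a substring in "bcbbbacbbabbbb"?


Searching for "bc" in "bcbbbacbbabbbb"
Scanning each position:
  Position 0: "bc" => MATCH
  Position 1: "cb" => no
  Position 2: "bb" => no
  Position 3: "bb" => no
  Position 4: "ba" => no
  Position 5: "ac" => no
  Position 6: "cb" => no
  Position 7: "bb" => no
  Position 8: "ba" => no
  Position 9: "ab" => no
  Position 10: "bb" => no
  Position 11: "bb" => no
  Position 12: "bb" => no
Total occurrences: 1

1


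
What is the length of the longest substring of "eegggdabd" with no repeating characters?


Input: "eegggdabd"
Sliding window (track last position of each char):
  Position 0 ('e'): window [0,0] length 1 -- new best
  Position 1 ('e'): repeat (last at 0), move window start to 1
  Position 1 ('e'): window [1,1] length 1
  Position 2 ('g'): window [1,2] length 2 -- new best
  Position 3 ('g'): repeat (last at 2), move window start to 3
  Position 3 ('g'): window [3,3] length 1
  Position 4 ('g'): repeat (last at 3), move window start to 4
  Position 4 ('g'): window [4,4] length 1
  Position 5 ('d'): window [4,5] length 2
  Position 6 ('a'): window [4,6] length 3 -- new best
  Position 7 ('b'): window [4,7] length 4 -- new best
  Position 8 ('d'): repeat (last at 5), move window start to 6
  Position 8 ('d'): window [6,8] length 3
Longest substring with no repeats: "gdab" with length 4

4


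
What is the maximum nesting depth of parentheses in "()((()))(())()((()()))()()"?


Input: "()((()))(())()((()()))()()"
Tracking depth:
  Position 0 '(': depth becomes 1
  Position 1 ')': depth becomes 0
  Position 2 '(': depth becomes 1
  Position 3 '(': depth becomes 2
  Position 4 '(': depth becomes 3
  Position 5 ')': depth becomes 2
  Position 6 ')': depth becomes 1
  Position 7 ')': depth becomes 0
  Position 8 '(': depth becomes 1
  Position 9 '(': depth becomes 2
  Position 10 ')': depth becomes 1
  Position 11 ')': depth becomes 0
  Position 12 '(': depth becomes 1
  Position 13 ')': depth becomes 0
  Position 14 '(': depth becomes 1
  Position 15 '(': depth becomes 2
  Position 16 '(': depth becomes 3
  Position 17 ')': depth becomes 2
  Position 18 '(': depth becomes 3
  Position 19 ')': depth becomes 2
  Position 20 ')': depth becomes 1
  Position 21 ')': depth becomes 0
  Position 22 '(': depth becomes 1
  Position 23 ')': depth becomes 0
  Position 24 '(': depth becomes 1
  Position 25 ')': depth becomes 0
Maximum depth reached: 3

3


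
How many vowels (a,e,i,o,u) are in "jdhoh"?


Input: jdhoh
Checking each character:
  'j' at position 0: consonant
  'd' at position 1: consonant
  'h' at position 2: consonant
  'o' at position 3: vowel (running total: 1)
  'h' at position 4: consonant
Total vowels: 1

1


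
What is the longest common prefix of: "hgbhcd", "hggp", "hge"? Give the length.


Words: hgbhcd, hggp, hge
  Position 0: all 'h' => match
  Position 1: all 'g' => match
  Position 2: ('b', 'g', 'e') => mismatch, stop
LCP = "hg" (length 2)

2


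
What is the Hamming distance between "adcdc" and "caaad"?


Comparing "adcdc" and "caaad" position by position:
  Position 0: 'a' vs 'c' => differ
  Position 1: 'd' vs 'a' => differ
  Position 2: 'c' vs 'a' => differ
  Position 3: 'd' vs 'a' => differ
  Position 4: 'c' vs 'd' => differ
Total differences (Hamming distance): 5

5


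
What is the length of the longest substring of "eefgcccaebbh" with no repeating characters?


Input: "eefgcccaebbh"
Sliding window (track last position of each char):
  Position 0 ('e'): window [0,0] length 1 -- new best
  Position 1 ('e'): repeat (last at 0), move window start to 1
  Position 1 ('e'): window [1,1] length 1
  Position 2 ('f'): window [1,2] length 2 -- new best
  Position 3 ('g'): window [1,3] length 3 -- new best
  Position 4 ('c'): window [1,4] length 4 -- new best
  Position 5 ('c'): repeat (last at 4), move window start to 5
  Position 5 ('c'): window [5,5] length 1
  Position 6 ('c'): repeat (last at 5), move window start to 6
  Position 6 ('c'): window [6,6] length 1
  Position 7 ('a'): window [6,7] length 2
  Position 8 ('e'): window [6,8] length 3
  Position 9 ('b'): window [6,9] length 4
  Position 10 ('b'): repeat (last at 9), move window start to 10
  Position 10 ('b'): window [10,10] length 1
  Position 11 ('h'): window [10,11] length 2
Longest substring with no repeats: "efgc" with length 4

4


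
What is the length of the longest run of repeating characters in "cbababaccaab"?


Input: "cbababaccaab"
Scanning for longest run:
  Position 1 ('b'): new char, reset run to 1
  Position 2 ('a'): new char, reset run to 1
  Position 3 ('b'): new char, reset run to 1
  Position 4 ('a'): new char, reset run to 1
  Position 5 ('b'): new char, reset run to 1
  Position 6 ('a'): new char, reset run to 1
  Position 7 ('c'): new char, reset run to 1
  Position 8 ('c'): continues run of 'c', length=2
  Position 9 ('a'): new char, reset run to 1
  Position 10 ('a'): continues run of 'a', length=2
  Position 11 ('b'): new char, reset run to 1
Longest run: 'c' with length 2

2


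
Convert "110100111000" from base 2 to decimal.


Input: "110100111000" in base 2
Positional expansion:
  Digit '1' (value 1) x 2^11 = 2048
  Digit '1' (value 1) x 2^10 = 1024
  Digit '0' (value 0) x 2^9 = 0
  Digit '1' (value 1) x 2^8 = 256
  Digit '0' (value 0) x 2^7 = 0
  Digit '0' (value 0) x 2^6 = 0
  Digit '1' (value 1) x 2^5 = 32
  Digit '1' (value 1) x 2^4 = 16
  Digit '1' (value 1) x 2^3 = 8
  Digit '0' (value 0) x 2^2 = 0
  Digit '0' (value 0) x 2^1 = 0
  Digit '0' (value 0) x 2^0 = 0
Sum = 3384

3384


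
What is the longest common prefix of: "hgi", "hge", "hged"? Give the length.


Words: hgi, hge, hged
  Position 0: all 'h' => match
  Position 1: all 'g' => match
  Position 2: ('i', 'e', 'e') => mismatch, stop
LCP = "hg" (length 2)

2


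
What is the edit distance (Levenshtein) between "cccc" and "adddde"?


Computing edit distance: "cccc" -> "adddde"
DP table:
           a    d    d    d    d    e
      0    1    2    3    4    5    6
  c   1    1    2    3    4    5    6
  c   2    2    2    3    4    5    6
  c   3    3    3    3    4    5    6
  c   4    4    4    4    4    5    6
Edit distance = dp[4][6] = 6

6


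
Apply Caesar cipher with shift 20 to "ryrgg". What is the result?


Caesar cipher: shift "ryrgg" by 20
  'r' (pos 17) + 20 = pos 11 = 'l'
  'y' (pos 24) + 20 = pos 18 = 's'
  'r' (pos 17) + 20 = pos 11 = 'l'
  'g' (pos 6) + 20 = pos 0 = 'a'
  'g' (pos 6) + 20 = pos 0 = 'a'
Result: lslaa

lslaa


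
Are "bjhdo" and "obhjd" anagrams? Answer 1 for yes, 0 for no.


Strings: "bjhdo", "obhjd"
Sorted first:  bdhjo
Sorted second: bdhjo
Sorted forms match => anagrams

1


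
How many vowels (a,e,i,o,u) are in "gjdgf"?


Input: gjdgf
Checking each character:
  'g' at position 0: consonant
  'j' at position 1: consonant
  'd' at position 2: consonant
  'g' at position 3: consonant
  'f' at position 4: consonant
Total vowels: 0

0


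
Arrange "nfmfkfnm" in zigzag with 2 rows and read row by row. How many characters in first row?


Zigzag "nfmfkfnm" into 2 rows:
Placing characters:
  'n' => row 0
  'f' => row 1
  'm' => row 0
  'f' => row 1
  'k' => row 0
  'f' => row 1
  'n' => row 0
  'm' => row 1
Rows:
  Row 0: "nmkn"
  Row 1: "fffm"
First row length: 4

4


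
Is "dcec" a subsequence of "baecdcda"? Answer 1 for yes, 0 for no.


Check if "dcec" is a subsequence of "baecdcda"
Greedy scan:
  Position 0 ('b'): no match needed
  Position 1 ('a'): no match needed
  Position 2 ('e'): no match needed
  Position 3 ('c'): no match needed
  Position 4 ('d'): matches sub[0] = 'd'
  Position 5 ('c'): matches sub[1] = 'c'
  Position 6 ('d'): no match needed
  Position 7 ('a'): no match needed
Only matched 2/4 characters => not a subsequence

0


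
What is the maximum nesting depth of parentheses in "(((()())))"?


Input: "(((()())))"
Tracking depth:
  Position 0 '(': depth becomes 1
  Position 1 '(': depth becomes 2
  Position 2 '(': depth becomes 3
  Position 3 '(': depth becomes 4
  Position 4 ')': depth becomes 3
  Position 5 '(': depth becomes 4
  Position 6 ')': depth becomes 3
  Position 7 ')': depth becomes 2
  Position 8 ')': depth becomes 1
  Position 9 ')': depth becomes 0
Maximum depth reached: 4

4


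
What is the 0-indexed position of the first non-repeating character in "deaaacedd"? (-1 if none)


Input: deaaacedd
Character frequencies:
  'a': 3
  'c': 1
  'd': 3
  'e': 2
Scanning left to right for freq == 1:
  Position 0 ('d'): freq=3, skip
  Position 1 ('e'): freq=2, skip
  Position 2 ('a'): freq=3, skip
  Position 3 ('a'): freq=3, skip
  Position 4 ('a'): freq=3, skip
  Position 5 ('c'): unique! => answer = 5

5


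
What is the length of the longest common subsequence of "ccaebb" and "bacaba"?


LCS of "ccaebb" and "bacaba"
DP table:
           b    a    c    a    b    a
      0    0    0    0    0    0    0
  c   0    0    0    1    1    1    1
  c   0    0    0    1    1    1    1
  a   0    0    1    1    2    2    2
  e   0    0    1    1    2    2    2
  b   0    1    1    1    2    3    3
  b   0    1    1    1    2    3    3
LCS length = dp[6][6] = 3

3


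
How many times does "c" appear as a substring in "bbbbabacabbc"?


Searching for "c" in "bbbbabacabbc"
Scanning each position:
  Position 0: "b" => no
  Position 1: "b" => no
  Position 2: "b" => no
  Position 3: "b" => no
  Position 4: "a" => no
  Position 5: "b" => no
  Position 6: "a" => no
  Position 7: "c" => MATCH
  Position 8: "a" => no
  Position 9: "b" => no
  Position 10: "b" => no
  Position 11: "c" => MATCH
Total occurrences: 2

2


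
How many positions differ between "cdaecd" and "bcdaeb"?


Comparing "cdaecd" and "bcdaeb" position by position:
  Position 0: 'c' vs 'b' => DIFFER
  Position 1: 'd' vs 'c' => DIFFER
  Position 2: 'a' vs 'd' => DIFFER
  Position 3: 'e' vs 'a' => DIFFER
  Position 4: 'c' vs 'e' => DIFFER
  Position 5: 'd' vs 'b' => DIFFER
Positions that differ: 6

6


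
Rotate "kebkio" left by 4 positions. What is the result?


Input: "kebkio", rotate left by 4
First 4 characters: "kebk"
Remaining characters: "io"
Concatenate remaining + first: "io" + "kebk" = "iokebk"

iokebk


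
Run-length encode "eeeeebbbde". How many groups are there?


Input: eeeeebbbde
Scanning for consecutive runs:
  Group 1: 'e' x 5 (positions 0-4)
  Group 2: 'b' x 3 (positions 5-7)
  Group 3: 'd' x 1 (positions 8-8)
  Group 4: 'e' x 1 (positions 9-9)
Total groups: 4

4


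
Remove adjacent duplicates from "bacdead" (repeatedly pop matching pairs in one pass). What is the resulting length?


Input: bacdead
Stack-based adjacent duplicate removal:
  Read 'b': push. Stack: b
  Read 'a': push. Stack: ba
  Read 'c': push. Stack: bac
  Read 'd': push. Stack: bacd
  Read 'e': push. Stack: bacde
  Read 'a': push. Stack: bacdea
  Read 'd': push. Stack: bacdead
Final stack: "bacdead" (length 7)

7


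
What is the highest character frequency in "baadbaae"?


Input: baadbaae
Character counts:
  'a': 4
  'b': 2
  'd': 1
  'e': 1
Maximum frequency: 4

4


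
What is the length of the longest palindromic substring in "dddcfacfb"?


Input: "dddcfacfb"
Checking substrings for palindromes:
  [0:3] "ddd" (len 3) => palindrome
  [0:2] "dd" (len 2) => palindrome
  [1:3] "dd" (len 2) => palindrome
Longest palindromic substring: "ddd" with length 3

3


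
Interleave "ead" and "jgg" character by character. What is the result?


Interleaving "ead" and "jgg":
  Position 0: 'e' from first, 'j' from second => "ej"
  Position 1: 'a' from first, 'g' from second => "ag"
  Position 2: 'd' from first, 'g' from second => "dg"
Result: ejagdg

ejagdg


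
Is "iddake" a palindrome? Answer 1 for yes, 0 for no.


Input: iddake
Reversed: ekaddi
  Compare pos 0 ('i') with pos 5 ('e'): MISMATCH
  Compare pos 1 ('d') with pos 4 ('k'): MISMATCH
  Compare pos 2 ('d') with pos 3 ('a'): MISMATCH
Result: not a palindrome

0


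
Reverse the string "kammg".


Input: kammg
Reading characters right to left:
  Position 4: 'g'
  Position 3: 'm'
  Position 2: 'm'
  Position 1: 'a'
  Position 0: 'k'
Reversed: gmmak

gmmak


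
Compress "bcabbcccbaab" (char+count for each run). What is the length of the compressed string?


Input: bcabbcccbaab
Runs:
  'b' x 1 => "b1"
  'c' x 1 => "c1"
  'a' x 1 => "a1"
  'b' x 2 => "b2"
  'c' x 3 => "c3"
  'b' x 1 => "b1"
  'a' x 2 => "a2"
  'b' x 1 => "b1"
Compressed: "b1c1a1b2c3b1a2b1"
Compressed length: 16

16


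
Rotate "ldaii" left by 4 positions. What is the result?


Input: "ldaii", rotate left by 4
First 4 characters: "ldai"
Remaining characters: "i"
Concatenate remaining + first: "i" + "ldai" = "ildai"

ildai


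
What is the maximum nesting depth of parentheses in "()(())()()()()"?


Input: "()(())()()()()"
Tracking depth:
  Position 0 '(': depth becomes 1
  Position 1 ')': depth becomes 0
  Position 2 '(': depth becomes 1
  Position 3 '(': depth becomes 2
  Position 4 ')': depth becomes 1
  Position 5 ')': depth becomes 0
  Position 6 '(': depth becomes 1
  Position 7 ')': depth becomes 0
  Position 8 '(': depth becomes 1
  Position 9 ')': depth becomes 0
  Position 10 '(': depth becomes 1
  Position 11 ')': depth becomes 0
  Position 12 '(': depth becomes 1
  Position 13 ')': depth becomes 0
Maximum depth reached: 2

2


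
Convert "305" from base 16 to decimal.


Input: "305" in base 16
Positional expansion:
  Digit '3' (value 3) x 16^2 = 768
  Digit '0' (value 0) x 16^1 = 0
  Digit '5' (value 5) x 16^0 = 5
Sum = 773

773


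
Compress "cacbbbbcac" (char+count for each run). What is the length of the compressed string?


Input: cacbbbbcac
Runs:
  'c' x 1 => "c1"
  'a' x 1 => "a1"
  'c' x 1 => "c1"
  'b' x 4 => "b4"
  'c' x 1 => "c1"
  'a' x 1 => "a1"
  'c' x 1 => "c1"
Compressed: "c1a1c1b4c1a1c1"
Compressed length: 14

14


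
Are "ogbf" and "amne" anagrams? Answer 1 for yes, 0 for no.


Strings: "ogbf", "amne"
Sorted first:  bfgo
Sorted second: aemn
Differ at position 0: 'b' vs 'a' => not anagrams

0


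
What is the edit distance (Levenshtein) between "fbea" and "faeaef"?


Computing edit distance: "fbea" -> "faeaef"
DP table:
           f    a    e    a    e    f
      0    1    2    3    4    5    6
  f   1    0    1    2    3    4    5
  b   2    1    1    2    3    4    5
  e   3    2    2    1    2    3    4
  a   4    3    2    2    1    2    3
Edit distance = dp[4][6] = 3

3


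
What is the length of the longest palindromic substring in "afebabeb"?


Input: "afebabeb"
Checking substrings for palindromes:
  [2:7] "ebabe" (len 5) => palindrome
  [3:6] "bab" (len 3) => palindrome
  [5:8] "beb" (len 3) => palindrome
Longest palindromic substring: "ebabe" with length 5

5


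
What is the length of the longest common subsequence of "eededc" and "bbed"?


LCS of "eededc" and "bbed"
DP table:
           b    b    e    d
      0    0    0    0    0
  e   0    0    0    1    1
  e   0    0    0    1    1
  d   0    0    0    1    2
  e   0    0    0    1    2
  d   0    0    0    1    2
  c   0    0    0    1    2
LCS length = dp[6][4] = 2

2


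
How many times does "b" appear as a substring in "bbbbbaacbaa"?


Searching for "b" in "bbbbbaacbaa"
Scanning each position:
  Position 0: "b" => MATCH
  Position 1: "b" => MATCH
  Position 2: "b" => MATCH
  Position 3: "b" => MATCH
  Position 4: "b" => MATCH
  Position 5: "a" => no
  Position 6: "a" => no
  Position 7: "c" => no
  Position 8: "b" => MATCH
  Position 9: "a" => no
  Position 10: "a" => no
Total occurrences: 6

6


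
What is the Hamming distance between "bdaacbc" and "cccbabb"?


Comparing "bdaacbc" and "cccbabb" position by position:
  Position 0: 'b' vs 'c' => differ
  Position 1: 'd' vs 'c' => differ
  Position 2: 'a' vs 'c' => differ
  Position 3: 'a' vs 'b' => differ
  Position 4: 'c' vs 'a' => differ
  Position 5: 'b' vs 'b' => same
  Position 6: 'c' vs 'b' => differ
Total differences (Hamming distance): 6

6


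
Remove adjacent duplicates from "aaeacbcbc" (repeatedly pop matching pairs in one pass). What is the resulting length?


Input: aaeacbcbc
Stack-based adjacent duplicate removal:
  Read 'a': push. Stack: a
  Read 'a': matches stack top 'a' => pop. Stack: (empty)
  Read 'e': push. Stack: e
  Read 'a': push. Stack: ea
  Read 'c': push. Stack: eac
  Read 'b': push. Stack: eacb
  Read 'c': push. Stack: eacbc
  Read 'b': push. Stack: eacbcb
  Read 'c': push. Stack: eacbcbc
Final stack: "eacbcbc" (length 7)

7


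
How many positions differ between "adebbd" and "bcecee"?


Comparing "adebbd" and "bcecee" position by position:
  Position 0: 'a' vs 'b' => DIFFER
  Position 1: 'd' vs 'c' => DIFFER
  Position 2: 'e' vs 'e' => same
  Position 3: 'b' vs 'c' => DIFFER
  Position 4: 'b' vs 'e' => DIFFER
  Position 5: 'd' vs 'e' => DIFFER
Positions that differ: 5

5


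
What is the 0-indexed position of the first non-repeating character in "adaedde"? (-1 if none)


Input: adaedde
Character frequencies:
  'a': 2
  'd': 3
  'e': 2
Scanning left to right for freq == 1:
  Position 0 ('a'): freq=2, skip
  Position 1 ('d'): freq=3, skip
  Position 2 ('a'): freq=2, skip
  Position 3 ('e'): freq=2, skip
  Position 4 ('d'): freq=3, skip
  Position 5 ('d'): freq=3, skip
  Position 6 ('e'): freq=2, skip
  No unique character found => answer = -1

-1


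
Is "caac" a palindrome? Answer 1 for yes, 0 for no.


Input: caac
Reversed: caac
  Compare pos 0 ('c') with pos 3 ('c'): match
  Compare pos 1 ('a') with pos 2 ('a'): match
Result: palindrome

1


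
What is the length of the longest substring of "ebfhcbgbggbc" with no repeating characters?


Input: "ebfhcbgbggbc"
Sliding window (track last position of each char):
  Position 0 ('e'): window [0,0] length 1 -- new best
  Position 1 ('b'): window [0,1] length 2 -- new best
  Position 2 ('f'): window [0,2] length 3 -- new best
  Position 3 ('h'): window [0,3] length 4 -- new best
  Position 4 ('c'): window [0,4] length 5 -- new best
  Position 5 ('b'): repeat (last at 1), move window start to 2
  Position 5 ('b'): window [2,5] length 4
  Position 6 ('g'): window [2,6] length 5
  Position 7 ('b'): repeat (last at 5), move window start to 6
  Position 7 ('b'): window [6,7] length 2
  Position 8 ('g'): repeat (last at 6), move window start to 7
  Position 8 ('g'): window [7,8] length 2
  Position 9 ('g'): repeat (last at 8), move window start to 9
  Position 9 ('g'): window [9,9] length 1
  Position 10 ('b'): window [9,10] length 2
  Position 11 ('c'): window [9,11] length 3
Longest substring with no repeats: "ebfhc" with length 5

5


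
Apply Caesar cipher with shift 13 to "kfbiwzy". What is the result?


Caesar cipher: shift "kfbiwzy" by 13
  'k' (pos 10) + 13 = pos 23 = 'x'
  'f' (pos 5) + 13 = pos 18 = 's'
  'b' (pos 1) + 13 = pos 14 = 'o'
  'i' (pos 8) + 13 = pos 21 = 'v'
  'w' (pos 22) + 13 = pos 9 = 'j'
  'z' (pos 25) + 13 = pos 12 = 'm'
  'y' (pos 24) + 13 = pos 11 = 'l'
Result: xsovjml

xsovjml


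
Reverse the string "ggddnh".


Input: ggddnh
Reading characters right to left:
  Position 5: 'h'
  Position 4: 'n'
  Position 3: 'd'
  Position 2: 'd'
  Position 1: 'g'
  Position 0: 'g'
Reversed: hnddgg

hnddgg


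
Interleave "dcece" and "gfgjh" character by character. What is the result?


Interleaving "dcece" and "gfgjh":
  Position 0: 'd' from first, 'g' from second => "dg"
  Position 1: 'c' from first, 'f' from second => "cf"
  Position 2: 'e' from first, 'g' from second => "eg"
  Position 3: 'c' from first, 'j' from second => "cj"
  Position 4: 'e' from first, 'h' from second => "eh"
Result: dgcfegcjeh

dgcfegcjeh


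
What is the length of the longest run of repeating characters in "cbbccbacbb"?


Input: "cbbccbacbb"
Scanning for longest run:
  Position 1 ('b'): new char, reset run to 1
  Position 2 ('b'): continues run of 'b', length=2
  Position 3 ('c'): new char, reset run to 1
  Position 4 ('c'): continues run of 'c', length=2
  Position 5 ('b'): new char, reset run to 1
  Position 6 ('a'): new char, reset run to 1
  Position 7 ('c'): new char, reset run to 1
  Position 8 ('b'): new char, reset run to 1
  Position 9 ('b'): continues run of 'b', length=2
Longest run: 'b' with length 2

2


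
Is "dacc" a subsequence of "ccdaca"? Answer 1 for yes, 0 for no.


Check if "dacc" is a subsequence of "ccdaca"
Greedy scan:
  Position 0 ('c'): no match needed
  Position 1 ('c'): no match needed
  Position 2 ('d'): matches sub[0] = 'd'
  Position 3 ('a'): matches sub[1] = 'a'
  Position 4 ('c'): matches sub[2] = 'c'
  Position 5 ('a'): no match needed
Only matched 3/4 characters => not a subsequence

0
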